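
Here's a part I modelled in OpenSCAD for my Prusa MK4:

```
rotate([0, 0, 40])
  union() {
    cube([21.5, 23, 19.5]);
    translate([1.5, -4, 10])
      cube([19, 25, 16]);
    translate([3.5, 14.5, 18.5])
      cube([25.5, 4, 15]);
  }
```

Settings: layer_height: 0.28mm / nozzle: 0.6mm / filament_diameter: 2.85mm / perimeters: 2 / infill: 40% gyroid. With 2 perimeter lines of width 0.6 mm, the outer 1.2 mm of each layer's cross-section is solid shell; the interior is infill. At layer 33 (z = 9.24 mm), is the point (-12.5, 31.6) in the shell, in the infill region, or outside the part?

At z = 9.24 mm: the 21.5×23 cube contributes its full rectangle; the cube at (1.5, -4) is not intersected at this z (z outside [10, 26]); the cube at (3.5, 14.5) is not intersected at this z (z outside [18.5, 33.5]); Merging all regions: only the 21.5×23 cube is present, so the union is just that shape — 1 connected region; (rotated 40° about Z; rotation is an isometry so areas/perimeters/island counts are preserved). Overall, the cross-section is a single solid region. Undo the 40° rotation: the query point maps to (10.737, 32.242) in the un-rotated model frame. The nearest boundary edge runs (21.50, 23.00)→(0.00, 23.00); distance from the point to it = 9.24 mm. The point is not inside any of the regions above, so it lies outside the cross-section (9.24 mm from the nearest boundary).

outside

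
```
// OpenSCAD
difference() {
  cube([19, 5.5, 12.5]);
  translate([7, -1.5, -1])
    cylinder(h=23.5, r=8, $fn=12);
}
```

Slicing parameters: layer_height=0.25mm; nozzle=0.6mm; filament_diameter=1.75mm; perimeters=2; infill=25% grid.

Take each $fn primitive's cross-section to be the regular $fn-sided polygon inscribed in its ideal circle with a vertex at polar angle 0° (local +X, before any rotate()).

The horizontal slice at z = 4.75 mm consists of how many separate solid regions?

2

At z = 4.75 mm: the 19×5.5 cube contributes its full rectangle; the r=8 cylinder at (7, -1.5) gives a regular 12-gon of circumradius 8 (constant along its height); Taking the first minus the rest: starting from the 19×5.5 cube, the r=8 cylinder at (7, -1.5) partially overlaps it — only the 68.20 mm² overlap (of its 192.00 mm²) is removed, clipping the outline — 2 connected regions. The result has 2 disconnected regions.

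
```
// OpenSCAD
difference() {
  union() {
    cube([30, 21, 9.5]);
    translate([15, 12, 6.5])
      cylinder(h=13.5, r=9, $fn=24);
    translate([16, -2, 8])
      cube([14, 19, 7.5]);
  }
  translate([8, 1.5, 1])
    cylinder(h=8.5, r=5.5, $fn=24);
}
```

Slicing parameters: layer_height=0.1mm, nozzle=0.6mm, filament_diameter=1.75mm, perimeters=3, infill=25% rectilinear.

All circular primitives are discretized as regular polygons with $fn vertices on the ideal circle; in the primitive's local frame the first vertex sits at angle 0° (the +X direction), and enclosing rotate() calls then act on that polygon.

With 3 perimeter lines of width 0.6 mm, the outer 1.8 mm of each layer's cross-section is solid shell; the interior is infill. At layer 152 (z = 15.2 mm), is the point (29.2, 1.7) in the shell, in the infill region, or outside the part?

shell

At z = 15.2 mm: the cube does not reach this height (z outside [0, 9.5]); the r=9 cylinder at (15, 12) gives a regular 24-gon of circumradius 9 (constant along its height); the cube at (16, -2) (footprint 14×19) is included at this height; Merging all regions: the regions partially overlap (shared area 91.26 mm²), so overlapping operands fuse into one piece — 1 connected region; the cylinder at (8, 1.5) is not intersected at this z (z outside [1, 9.5]); Taking the first minus the rest: none of the subtracted shapes is present at this height, so that combined region is unchanged — 1 connected region. Overall, the cross-section is a single solid region. The nearest boundary edge runs (30.00, 17.00)→(30.00, -2.00); distance from the point to it = 0.80 mm. The point is inside the cross-section, 0.80 mm from the nearest boundary — within the 1.8 mm shell band (3 × 0.6).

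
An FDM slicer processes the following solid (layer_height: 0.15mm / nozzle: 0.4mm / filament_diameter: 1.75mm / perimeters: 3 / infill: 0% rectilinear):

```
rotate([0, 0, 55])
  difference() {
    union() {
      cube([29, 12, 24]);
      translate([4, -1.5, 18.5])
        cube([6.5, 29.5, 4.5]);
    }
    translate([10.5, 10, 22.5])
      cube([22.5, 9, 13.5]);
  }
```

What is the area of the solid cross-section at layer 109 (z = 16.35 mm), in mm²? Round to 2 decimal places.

At z = 16.35 mm: the cube (footprint 29×12) is included at this height (area 348.00 mm²); the cube at (4, -1.5) does not reach this height (z outside [18.5, 23]); Merging all regions: only the 29×12 cube is present, so the union is just that shape — area = 348.00 mm²; the cube at (10.5, 10) is not intersected at this z (z outside [22.5, 36]); Subtracting the remaining from the first: none of the subtracted shapes is present at this height, so that combined region is unchanged — area = 348.00 mm²; (whole slice rotated 55° about Z — lengths, areas and connectivity unchanged). Overall, the cross-section is a single solid region. Net area = 348.00 mm².

348.00 mm²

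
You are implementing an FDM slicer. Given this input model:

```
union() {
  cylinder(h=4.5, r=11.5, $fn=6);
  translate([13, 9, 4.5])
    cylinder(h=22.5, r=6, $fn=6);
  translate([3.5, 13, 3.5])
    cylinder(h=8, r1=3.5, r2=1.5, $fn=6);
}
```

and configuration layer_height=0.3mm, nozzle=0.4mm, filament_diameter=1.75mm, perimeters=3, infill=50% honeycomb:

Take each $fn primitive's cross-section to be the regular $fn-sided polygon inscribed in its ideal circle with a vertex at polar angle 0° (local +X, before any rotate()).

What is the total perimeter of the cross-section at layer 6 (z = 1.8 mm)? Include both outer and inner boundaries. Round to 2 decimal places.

69.00 mm

At z = 1.8 mm: the r=11.5 cylinder contributes a regular 6-gon of circumradius 11.5 (perimeter = 2·6·11.500·sin(180°/6) = 69.00 mm); the cylinder at (13, 9) is absent (z outside [4.5, 27]); the cone at (3.5, 13) is absent (z outside [3.5, 11.5]); Taking the union: only the r=11.5 cylinder is present, so the union is just that shape — boundary = 69.00 mm. Overall, the cross-section is a single solid region. Total boundary length (outer) = 69.00 mm.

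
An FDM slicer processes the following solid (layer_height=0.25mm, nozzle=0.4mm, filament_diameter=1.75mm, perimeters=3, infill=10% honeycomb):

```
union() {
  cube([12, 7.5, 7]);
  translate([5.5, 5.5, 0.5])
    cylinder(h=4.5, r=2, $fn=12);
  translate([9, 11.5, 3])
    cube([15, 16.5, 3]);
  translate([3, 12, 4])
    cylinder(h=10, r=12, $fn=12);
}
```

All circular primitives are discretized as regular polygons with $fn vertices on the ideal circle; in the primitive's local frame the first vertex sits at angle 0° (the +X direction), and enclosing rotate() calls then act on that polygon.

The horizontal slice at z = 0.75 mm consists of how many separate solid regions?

At z = 0.75 mm: the 12×7.5 cube contributes its full rectangle; the cylinder at (5.5, 5.5): section is a regular 12-gon, circumradius r=2; the cube at (9, 11.5) does not reach this height (z outside [3, 6]); the cylinder at (3, 12) is absent (z outside [4, 14]); Merging all regions: the r=2 cylinder at (5.5, 5.5) lies entirely inside the 12×7.5 cube, so the union is just the 12×7.5 cube — 1 connected region. The result has 1 disconnected region.

1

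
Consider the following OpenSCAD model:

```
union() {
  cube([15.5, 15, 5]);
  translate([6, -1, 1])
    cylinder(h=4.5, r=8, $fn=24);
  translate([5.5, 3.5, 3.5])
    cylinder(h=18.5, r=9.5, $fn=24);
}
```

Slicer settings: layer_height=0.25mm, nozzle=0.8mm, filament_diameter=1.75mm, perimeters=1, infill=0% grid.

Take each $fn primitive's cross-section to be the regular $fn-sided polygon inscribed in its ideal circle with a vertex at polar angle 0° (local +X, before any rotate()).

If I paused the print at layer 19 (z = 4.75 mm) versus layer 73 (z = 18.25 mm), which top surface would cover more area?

Layer 19 (z = 4.75): the cube is present — its section is the full 15.5×15 rectangle (area 232.50 mm²); the r=8 cylinder at (6, -1) contributes a regular 24-gon of circumradius 8 (area = (24/2)·8.000²·sin(360°/24) = 198.77 mm²); the r=9.5 cylinder at (5.5, 3.5) contributes a regular 24-gon of circumradius 9.5 (area = (24/2)·9.500²·sin(360°/24) = 280.30 mm²); Taking the union: the regions partially overlap — summed areas 711.57 mm² minus the doubly-counted overlap 327.67 mm² gives 383.90 mm² — area = 383.90 mm². So its area = 383.90 mm². Layer 73 (z = 18.25): the cube is absent (z outside [0, 5]); the cylinder at (6, -1) is not intersected at this z (z outside [1, 5.5]); the r=9.5 cylinder at (5.5, 3.5) contributes a regular 24-gon of circumradius 9.5 (area = (24/2)·9.500²·sin(360°/24) = 280.30 mm²); Merging all regions: only the r=9.5 cylinder at (5.5, 3.5) is present, so the union is just that shape — area = 280.30 mm². So its area = 280.30 mm². Layer 19 is larger (383.90 vs 280.30 mm²).

layer 19 (z = 4.75 mm)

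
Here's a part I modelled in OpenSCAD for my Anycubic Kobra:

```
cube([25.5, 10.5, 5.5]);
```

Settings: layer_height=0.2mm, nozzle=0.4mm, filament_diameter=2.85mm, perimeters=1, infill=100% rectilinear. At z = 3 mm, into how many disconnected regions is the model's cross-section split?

1

At z = 3 mm: the cube is present — its section is the full 25.5×10.5 rectangle. The result has 1 disconnected region.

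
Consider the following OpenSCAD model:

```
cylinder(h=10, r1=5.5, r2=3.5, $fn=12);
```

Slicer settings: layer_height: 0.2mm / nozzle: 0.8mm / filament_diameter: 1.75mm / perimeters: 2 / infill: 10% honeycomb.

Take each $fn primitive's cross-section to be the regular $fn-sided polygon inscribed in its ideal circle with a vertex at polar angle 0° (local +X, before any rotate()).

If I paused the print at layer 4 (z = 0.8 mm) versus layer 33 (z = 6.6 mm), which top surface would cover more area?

layer 4 (z = 0.8 mm)

Layer 4 (z = 0.8): the cone (r1=5.5→r2=3.5) has section circumradius 5.340 here — a regular 12-gon (area = (12/2)·5.340²·sin(360°/12) = 85.55 mm²). So its area = 85.55 mm². Layer 33 (z = 6.6): the cone: at t=0.660 of its height the radius interpolates to r₁+(r₂−r₁)t = 4.180, giving a regular 12-gon of that circumradius (area = (12/2)·4.180²·sin(360°/12) = 52.42 mm²). So its area = 52.42 mm². Layer 4 is larger (85.55 vs 52.42 mm²).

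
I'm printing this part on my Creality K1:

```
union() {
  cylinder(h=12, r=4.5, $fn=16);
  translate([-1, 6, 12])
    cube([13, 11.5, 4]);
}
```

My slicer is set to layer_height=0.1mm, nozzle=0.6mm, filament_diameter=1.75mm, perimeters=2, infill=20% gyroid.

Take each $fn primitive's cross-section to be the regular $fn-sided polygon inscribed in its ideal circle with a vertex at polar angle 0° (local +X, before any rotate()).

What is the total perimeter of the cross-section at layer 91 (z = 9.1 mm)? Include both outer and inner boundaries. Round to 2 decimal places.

28.09 mm

At z = 9.1 mm: the r=4.5 cylinder contributes a regular 16-gon of circumradius 4.5 (perimeter = 2·16·4.500·sin(180°/16) = 28.09 mm); the cube at (-1, 6) is absent (z outside [12, 16]); Merging all regions: only the r=4.5 cylinder is present, so the union is just that shape — boundary = 28.09 mm. Overall, the cross-section is a single solid region. Total boundary length (outer) = 28.09 mm.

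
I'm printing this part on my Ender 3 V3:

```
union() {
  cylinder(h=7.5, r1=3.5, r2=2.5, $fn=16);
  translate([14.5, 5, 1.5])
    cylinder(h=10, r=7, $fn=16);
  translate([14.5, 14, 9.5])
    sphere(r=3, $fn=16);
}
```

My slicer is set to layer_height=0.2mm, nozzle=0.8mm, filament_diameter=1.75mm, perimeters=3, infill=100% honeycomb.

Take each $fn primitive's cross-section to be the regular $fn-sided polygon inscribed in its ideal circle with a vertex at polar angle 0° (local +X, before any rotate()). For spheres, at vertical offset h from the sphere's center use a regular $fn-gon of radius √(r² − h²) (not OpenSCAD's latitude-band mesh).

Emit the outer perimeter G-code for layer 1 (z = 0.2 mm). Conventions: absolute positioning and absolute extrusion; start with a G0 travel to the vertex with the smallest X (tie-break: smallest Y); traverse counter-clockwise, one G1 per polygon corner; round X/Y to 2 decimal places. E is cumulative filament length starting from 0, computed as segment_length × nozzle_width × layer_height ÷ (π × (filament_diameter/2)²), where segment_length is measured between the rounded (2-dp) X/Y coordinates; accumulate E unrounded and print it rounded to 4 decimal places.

At z = 0.2 mm: the cone contributes a regular 16-gon of circumradius 3.473 (interpolated between r1=3.5 and r2=2.5 at t=0.027); the cylinder at (14.5, 5) is not intersected at this z (z outside [1.5, 11.5]); the sphere at (14.5, 14) is absent (|z−center|=9.300 > r=3); Taking the union: only the cone is present, so the union is just that shape — 1 connected region. The outline is a single polygon with 16 vertices. Extrusion per mm of travel: 0.8 × 0.2 / (π × 0.875²) = 0.066520. Accumulating E over each segment gives final E = 1.4429.

G0 X-3.47 Y0.00 Z0.20
G1 X-3.21 Y-1.33 E0.0901
G1 X-2.46 Y-2.46 E0.1804
G1 X-1.33 Y-3.21 E0.2706
G1 X0.00 Y-3.47 E0.3607
G1 X1.33 Y-3.21 E0.4509
G1 X2.46 Y-2.46 E0.5411
G1 X3.21 Y-1.33 E0.6313
G1 X3.47 Y0.00 E0.7215
G1 X3.21 Y1.33 E0.8116
G1 X2.46 Y2.46 E0.9018
G1 X1.33 Y3.21 E0.9920
G1 X0.00 Y3.47 E1.0822
G1 X-1.33 Y3.21 E1.1723
G1 X-2.46 Y2.46 E1.2626
G1 X-3.21 Y1.33 E1.3528
G1 X-3.47 Y0.00 E1.4429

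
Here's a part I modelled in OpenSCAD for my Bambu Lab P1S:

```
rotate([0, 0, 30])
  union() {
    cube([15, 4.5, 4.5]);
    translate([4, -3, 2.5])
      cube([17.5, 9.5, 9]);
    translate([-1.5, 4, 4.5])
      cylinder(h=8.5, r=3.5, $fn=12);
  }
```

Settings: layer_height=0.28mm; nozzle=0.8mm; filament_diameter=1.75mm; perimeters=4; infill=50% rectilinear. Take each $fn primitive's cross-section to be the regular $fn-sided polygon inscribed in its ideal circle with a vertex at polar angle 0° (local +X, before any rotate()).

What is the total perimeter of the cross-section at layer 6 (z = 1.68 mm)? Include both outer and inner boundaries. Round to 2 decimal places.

At z = 1.68 mm: the 15×4.5 cube contributes its full rectangle (perimeter 39.00 mm); the cube at (4, -3) does not reach this height (z outside [2.5, 11.5]); the cylinder at (-1.5, 4) does not reach this height (z outside [4.5, 13]); Combining (union): only the 15×4.5 cube is present, so the union is just that shape — boundary = 39.00 mm; (rotated 30° about Z; rotation is an isometry so areas/perimeters/island counts are preserved). Overall, the cross-section is a single solid region. Total boundary length (outer) = 39.00 mm.

39.00 mm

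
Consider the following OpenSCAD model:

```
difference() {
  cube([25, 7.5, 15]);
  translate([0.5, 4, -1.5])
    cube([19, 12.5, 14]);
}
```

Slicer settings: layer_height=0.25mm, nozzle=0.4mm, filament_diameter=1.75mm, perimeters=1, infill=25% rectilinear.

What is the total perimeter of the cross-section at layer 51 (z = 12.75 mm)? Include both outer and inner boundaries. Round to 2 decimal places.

65.00 mm

At z = 12.75 mm: the cube is present — its section is the full 25×7.5 rectangle (perimeter 65.00 mm); the cube at (0.5, 4) does not reach this height (z outside [-1.5, 12.5]); Subtracting the remaining from the first: none of the subtracted shapes is present at this height, so the 25×7.5 cube is unchanged — boundary = 65.00 mm. Overall, the cross-section is a single solid region. Total boundary length (outer) = 65.00 mm.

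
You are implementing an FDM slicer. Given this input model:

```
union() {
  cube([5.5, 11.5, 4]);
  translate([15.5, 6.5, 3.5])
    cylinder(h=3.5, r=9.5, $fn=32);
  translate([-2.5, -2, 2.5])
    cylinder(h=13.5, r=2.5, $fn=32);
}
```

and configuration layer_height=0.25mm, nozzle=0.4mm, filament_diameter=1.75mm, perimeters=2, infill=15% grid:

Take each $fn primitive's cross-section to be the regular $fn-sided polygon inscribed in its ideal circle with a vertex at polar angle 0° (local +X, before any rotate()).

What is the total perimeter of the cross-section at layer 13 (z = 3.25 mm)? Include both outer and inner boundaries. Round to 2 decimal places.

At z = 3.25 mm: the cube is present — its section is the full 5.5×11.5 rectangle (perimeter 34.00 mm); the cylinder at (15.5, 6.5) is absent (z outside [3.5, 7]); the r=2.5 cylinder at (-2.5, -2) contributes a regular 32-gon of circumradius 2.5 (perimeter = 2·32·2.500·sin(180°/32) = 15.68 mm); Merging all regions: the 2 present regions are separate (no shared area or edge), so areas and boundary lengths simply add and each stays a separate island — boundary = 49.68 mm. Overall, the cross-section has 2 separate islands. Total boundary length (outer) = 49.68 mm.

49.68 mm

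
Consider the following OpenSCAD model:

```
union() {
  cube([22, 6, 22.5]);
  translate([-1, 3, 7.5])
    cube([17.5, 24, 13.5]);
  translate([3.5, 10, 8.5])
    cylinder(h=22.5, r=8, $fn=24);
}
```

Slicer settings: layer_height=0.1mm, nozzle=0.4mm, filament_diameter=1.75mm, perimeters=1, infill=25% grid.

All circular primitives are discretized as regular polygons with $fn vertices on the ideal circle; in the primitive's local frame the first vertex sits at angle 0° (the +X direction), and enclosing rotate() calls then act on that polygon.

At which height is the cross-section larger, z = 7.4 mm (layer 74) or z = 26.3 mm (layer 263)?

layer 263 (z = 26.3 mm)

Layer 74 (z = 7.4): the cube is present — its section is the full 22×6 rectangle (area 132.00 mm²); the cube at (-1, 3) is not intersected at this z (z outside [7.5, 21]); the cylinder at (3.5, 10) does not reach this height (z outside [8.5, 31]); Merging all regions: only the 22×6 cube is present, so the union is just that shape — area = 132.00 mm². So its area = 132.00 mm². Layer 263 (z = 26.3): the cube does not reach this height (z outside [0, 22.5]); the cube at (-1, 3) is not intersected at this z (z outside [7.5, 21]); the r=8 cylinder at (3.5, 10) contributes a regular 24-gon of circumradius 8 (area = (24/2)·8.000²·sin(360°/24) = 198.77 mm²); Merging all regions: only the r=8 cylinder at (3.5, 10) is present, so the union is just that shape — area = 198.77 mm². So its area = 198.77 mm². Layer 263 is larger (198.77 vs 132.00 mm²).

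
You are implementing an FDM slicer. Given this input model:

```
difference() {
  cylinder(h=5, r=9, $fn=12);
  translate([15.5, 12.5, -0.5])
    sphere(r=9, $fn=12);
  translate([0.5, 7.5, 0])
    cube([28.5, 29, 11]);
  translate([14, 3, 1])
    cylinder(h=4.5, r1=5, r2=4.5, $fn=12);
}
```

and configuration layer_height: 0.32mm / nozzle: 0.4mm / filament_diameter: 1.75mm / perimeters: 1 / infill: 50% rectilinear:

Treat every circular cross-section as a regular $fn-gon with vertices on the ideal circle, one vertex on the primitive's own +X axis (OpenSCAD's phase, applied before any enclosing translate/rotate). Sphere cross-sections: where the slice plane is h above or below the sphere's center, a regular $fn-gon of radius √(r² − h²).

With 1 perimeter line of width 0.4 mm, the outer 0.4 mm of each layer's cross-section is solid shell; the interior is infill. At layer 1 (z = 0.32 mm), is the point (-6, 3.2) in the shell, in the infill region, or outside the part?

At z = 0.32 mm: the cylinder: section is a regular 12-gon, circumradius r=9; the r=9 sphere at (15.5, 12.5) slices to a regular 12-gon of circumradius 8.963 (√(r²−h²) with h=0.82 from center); the cube at (0.5, 7.5) is present — its section is the full 28.5×29 rectangle; the cone at (14, 3) is not intersected at this z (z outside [1, 5.5]); Taking the first minus the rest: starting from the r=9 cylinder, the r=9 sphere at (15.5, 12.5) misses the remaining region (no effect); the 28.5×29 cube at (0.5, 7.5) partially overlaps it — only the 3.36 mm² overlap (of its 826.50 mm²) is removed, clipping the outline — 1 connected region. Overall, the cross-section is a single solid region. The nearest boundary edge runs (-9.00, 0.00)→(-7.79, 4.50); distance from the point to it = 2.07 mm. The point is inside the cross-section and 2.07 mm from the nearest boundary — more than the 0.4 mm shell width (1 × 0.4), so it's in the infill interior.

infill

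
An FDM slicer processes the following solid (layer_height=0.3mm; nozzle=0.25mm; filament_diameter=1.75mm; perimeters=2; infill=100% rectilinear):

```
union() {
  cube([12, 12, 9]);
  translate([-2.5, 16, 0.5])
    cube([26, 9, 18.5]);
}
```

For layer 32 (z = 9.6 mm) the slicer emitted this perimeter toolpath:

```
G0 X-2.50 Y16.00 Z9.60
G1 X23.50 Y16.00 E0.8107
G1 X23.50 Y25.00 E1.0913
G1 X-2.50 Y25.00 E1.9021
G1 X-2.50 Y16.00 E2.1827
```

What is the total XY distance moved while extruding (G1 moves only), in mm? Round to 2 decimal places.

Sum the Euclidean lengths of each G1 segment: total = 70.00 mm.

70.00 mm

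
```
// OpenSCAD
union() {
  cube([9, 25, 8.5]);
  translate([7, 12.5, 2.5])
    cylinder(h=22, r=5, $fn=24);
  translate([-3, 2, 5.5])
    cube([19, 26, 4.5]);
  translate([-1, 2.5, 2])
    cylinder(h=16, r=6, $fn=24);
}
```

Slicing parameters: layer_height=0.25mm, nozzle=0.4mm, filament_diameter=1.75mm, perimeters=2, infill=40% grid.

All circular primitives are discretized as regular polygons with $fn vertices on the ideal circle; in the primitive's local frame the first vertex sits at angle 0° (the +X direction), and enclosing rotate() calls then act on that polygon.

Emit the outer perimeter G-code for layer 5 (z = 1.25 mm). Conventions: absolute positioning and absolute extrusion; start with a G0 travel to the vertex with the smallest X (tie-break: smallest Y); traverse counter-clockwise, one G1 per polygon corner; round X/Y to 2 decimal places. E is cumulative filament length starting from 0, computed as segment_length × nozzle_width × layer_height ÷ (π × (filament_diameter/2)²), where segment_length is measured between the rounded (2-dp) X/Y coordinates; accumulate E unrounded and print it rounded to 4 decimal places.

At z = 1.25 mm: the cube (footprint 9×25) is included at this height; the cylinder at (7, 12.5) is not intersected at this z (z outside [2.5, 24.5]); the cube at (-3, 2) does not reach this height (z outside [5.5, 10]); the cylinder at (-1, 2.5) is not intersected at this z (z outside [2, 18]); Taking the union: only the 9×25 cube is present, so the union is just that shape — 1 connected region. The outline is a single polygon with 4 vertices. Extrusion per mm of travel: 0.4 × 0.25 / (π × 0.875²) = 0.041575. Accumulating E over each segment gives final E = 2.8271.

G0 X0.00 Y0.00 Z1.25
G1 X9.00 Y0.00 E0.3742
G1 X9.00 Y25.00 E1.4136
G1 X0.00 Y25.00 E1.7877
G1 X0.00 Y0.00 E2.8271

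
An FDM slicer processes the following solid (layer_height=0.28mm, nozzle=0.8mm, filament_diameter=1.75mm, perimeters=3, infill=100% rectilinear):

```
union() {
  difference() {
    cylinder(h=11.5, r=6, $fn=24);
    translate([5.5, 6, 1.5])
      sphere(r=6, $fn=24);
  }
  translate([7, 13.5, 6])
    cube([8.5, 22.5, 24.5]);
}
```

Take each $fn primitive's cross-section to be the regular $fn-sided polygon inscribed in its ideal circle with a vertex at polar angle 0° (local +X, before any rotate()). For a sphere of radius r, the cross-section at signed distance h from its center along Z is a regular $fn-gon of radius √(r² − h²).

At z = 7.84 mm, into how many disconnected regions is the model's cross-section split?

At z = 7.84 mm: the r=6 cylinder gives a regular 24-gon of circumradius 6 (constant along its height); the sphere at (5.5, 6) is not intersected at this z (|z−center|=6.340 > r=6); Taking the first minus the rest: none of the subtracted shapes is present at this height, so the r=6 cylinder is unchanged — 1 connected region; the cube at (7, 13.5) is present — its section is the full 8.5×22.5 rectangle; Taking the union: the 2 present regions are separate (no shared area or edge), so areas and boundary lengths simply add and each stays a separate island — 2 connected regions. The result has 2 disconnected regions.

2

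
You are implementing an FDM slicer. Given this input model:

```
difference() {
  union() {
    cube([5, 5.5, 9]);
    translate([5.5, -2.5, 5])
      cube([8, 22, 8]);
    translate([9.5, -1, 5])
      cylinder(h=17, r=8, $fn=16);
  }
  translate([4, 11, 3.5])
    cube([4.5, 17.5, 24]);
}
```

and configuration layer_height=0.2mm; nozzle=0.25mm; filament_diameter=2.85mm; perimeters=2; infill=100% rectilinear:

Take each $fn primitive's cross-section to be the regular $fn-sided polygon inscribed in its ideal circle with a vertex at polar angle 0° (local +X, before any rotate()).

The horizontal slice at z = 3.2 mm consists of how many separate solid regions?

At z = 3.2 mm: the 5×5.5 cube contributes its full rectangle; the cube at (5.5, -2.5) is not intersected at this z (z outside [5, 13]); the cylinder at (9.5, -1) is absent (z outside [5, 22]); Taking the union: only the 5×5.5 cube is present, so the union is just that shape — 1 connected region; the cube at (4, 11) is absent (z outside [3.5, 27.5]); After the difference (first − rest): none of the subtracted shapes is present at this height, so the result so far is unchanged — 1 connected region. The result has 1 disconnected region.

1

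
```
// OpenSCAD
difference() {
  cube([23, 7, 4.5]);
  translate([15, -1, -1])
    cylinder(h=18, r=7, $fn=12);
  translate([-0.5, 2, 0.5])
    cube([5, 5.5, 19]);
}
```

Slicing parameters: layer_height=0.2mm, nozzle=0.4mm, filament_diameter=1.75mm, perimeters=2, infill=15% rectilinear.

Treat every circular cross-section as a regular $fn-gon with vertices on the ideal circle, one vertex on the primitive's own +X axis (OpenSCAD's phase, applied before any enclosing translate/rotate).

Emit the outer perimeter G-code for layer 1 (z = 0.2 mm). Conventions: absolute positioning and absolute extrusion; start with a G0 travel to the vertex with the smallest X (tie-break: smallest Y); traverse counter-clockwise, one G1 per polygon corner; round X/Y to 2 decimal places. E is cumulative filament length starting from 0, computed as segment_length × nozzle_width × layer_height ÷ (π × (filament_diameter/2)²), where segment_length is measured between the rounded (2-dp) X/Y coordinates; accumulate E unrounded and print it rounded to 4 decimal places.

At z = 0.2 mm: the cube (footprint 23×7) is included at this height; the r=7 cylinder at (15, -1) contributes a regular 12-gon of circumradius 7; the cube at (-0.5, 2) does not reach this height (z outside [0.5, 19.5]); Subtracting the remaining from the first: starting from the 23×7 cube, the r=7 cylinder at (15, -1) partially overlaps it — only the 59.77 mm² overlap (of its 147.00 mm²) is removed, clipping the outline — 1 connected region. The outline is a single polygon with 11 vertices. Extrusion per mm of travel: 0.4 × 0.2 / (π × 0.875²) = 0.033260. Accumulating E over each segment gives final E = 2.2020.

G0 X0.00 Y0.00 Z0.20
G1 X8.27 Y0.00 E0.2751
G1 X8.94 Y2.50 E0.3611
G1 X11.50 Y5.06 E0.4816
G1 X15.00 Y6.00 E0.6021
G1 X18.50 Y5.06 E0.7226
G1 X21.06 Y2.50 E0.8430
G1 X21.73 Y0.00 E0.9291
G1 X23.00 Y0.00 E0.9714
G1 X23.00 Y7.00 E1.2042
G1 X0.00 Y7.00 E1.9692
G1 X0.00 Y0.00 E2.2020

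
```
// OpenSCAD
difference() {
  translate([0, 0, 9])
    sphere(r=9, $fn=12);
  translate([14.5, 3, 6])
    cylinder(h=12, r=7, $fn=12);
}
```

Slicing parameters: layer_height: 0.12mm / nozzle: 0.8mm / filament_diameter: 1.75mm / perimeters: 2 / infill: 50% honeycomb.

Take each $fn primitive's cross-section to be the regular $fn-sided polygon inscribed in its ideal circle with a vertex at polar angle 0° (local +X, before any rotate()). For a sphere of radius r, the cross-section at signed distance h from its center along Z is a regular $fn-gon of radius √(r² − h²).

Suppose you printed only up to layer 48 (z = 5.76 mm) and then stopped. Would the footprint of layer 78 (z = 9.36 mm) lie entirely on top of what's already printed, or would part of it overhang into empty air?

part overhangs

Compare the two slices. At z = 5.76: the r=9 sphere slices to a regular 12-gon of circumradius 8.397 (√(r²−h²) with h=3.24 from center) (area = (12/2)·8.397²·sin(360°/12) = 211.51 mm²); the cylinder at (14.5, 3) is absent (z outside [6, 18]); Taking the first minus the rest: none of the subtracted shapes is present at this height, so the r=9 sphere is unchanged — area = 211.51 mm². At z = 9.36: the r=9 sphere slices to a regular 12-gon of circumradius 8.993 (√(r²−h²) with h=0.36 from center) (area = (12/2)·8.993²·sin(360°/12) = 242.61 mm²); the cylinder at (14.5, 3): section is a regular 12-gon, circumradius r=7 (area = (12/2)·7.000²·sin(360°/12) = 147.00 mm²); Subtracting the remaining from the first: starting from the r=9 sphere (242.61 mm²), the r=7 cylinder at (14.5, 3) partially overlaps it — only the 2.86 mm² overlap (of its 147.00 mm²) is removed, clipping the outline — area = 239.75 mm². Checking containment: at z = 9.36 the cross-section extends beyond the z = 5.76 cross-section by about 28.54 mm².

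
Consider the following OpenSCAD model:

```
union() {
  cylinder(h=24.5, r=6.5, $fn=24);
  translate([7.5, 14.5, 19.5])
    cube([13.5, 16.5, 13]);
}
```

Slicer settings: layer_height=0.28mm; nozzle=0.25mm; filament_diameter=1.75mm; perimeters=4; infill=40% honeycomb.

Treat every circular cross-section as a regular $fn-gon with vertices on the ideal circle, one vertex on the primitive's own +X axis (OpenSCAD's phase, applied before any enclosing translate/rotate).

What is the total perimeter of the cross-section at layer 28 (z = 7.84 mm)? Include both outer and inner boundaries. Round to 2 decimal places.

At z = 7.84 mm: the r=6.5 cylinder gives a regular 24-gon of circumradius 6.5 (constant along its height) (perimeter = 2·24·6.500·sin(180°/24) = 40.72 mm); the cube at (7.5, 14.5) does not reach this height (z outside [19.5, 32.5]); Taking the union: only the r=6.5 cylinder is present, so the union is just that shape — boundary = 40.72 mm. Overall, the cross-section is a single solid region. Total boundary length (outer) = 40.72 mm.

40.72 mm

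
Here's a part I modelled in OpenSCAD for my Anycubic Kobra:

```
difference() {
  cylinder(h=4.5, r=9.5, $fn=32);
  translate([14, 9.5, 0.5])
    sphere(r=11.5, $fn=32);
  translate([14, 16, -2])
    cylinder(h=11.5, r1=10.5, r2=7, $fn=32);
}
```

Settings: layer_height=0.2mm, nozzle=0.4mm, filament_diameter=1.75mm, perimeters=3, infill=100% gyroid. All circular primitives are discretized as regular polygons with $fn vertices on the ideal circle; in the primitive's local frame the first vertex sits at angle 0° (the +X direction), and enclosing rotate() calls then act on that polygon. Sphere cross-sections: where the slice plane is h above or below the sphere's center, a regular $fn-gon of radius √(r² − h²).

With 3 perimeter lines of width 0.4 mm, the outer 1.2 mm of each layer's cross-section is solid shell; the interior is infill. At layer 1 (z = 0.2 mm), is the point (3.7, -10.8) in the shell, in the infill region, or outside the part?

At z = 0.2 mm: the r=9.5 cylinder gives a regular 32-gon of circumradius 9.5 (constant along its height); the r=11.5 sphere at (14, 9.5) slices to a regular 32-gon of circumradius 11.496 (√(r²−h²) with h=0.3 from center); the cone at (14, 16) (r1=10.5→r2=7) has section circumradius 9.830 here — a regular 32-gon; Subtracting the remaining from the first: starting from the r=9.5 cylinder, the r=11.5 sphere at (14, 9.5) partially overlaps it — only the 33.40 mm² overlap (of its 412.53 mm²) is removed, clipping the outline; the cone at (14, 16) misses the remaining region (no effect) — 1 connected region. Overall, the cross-section is a single solid region. The nearest boundary edge runs (3.64, -8.78)→(1.85, -9.32); distance from the point to it = 1.95 mm. The point is not inside any of the regions above, so it lies outside the cross-section (1.95 mm from the nearest boundary).

outside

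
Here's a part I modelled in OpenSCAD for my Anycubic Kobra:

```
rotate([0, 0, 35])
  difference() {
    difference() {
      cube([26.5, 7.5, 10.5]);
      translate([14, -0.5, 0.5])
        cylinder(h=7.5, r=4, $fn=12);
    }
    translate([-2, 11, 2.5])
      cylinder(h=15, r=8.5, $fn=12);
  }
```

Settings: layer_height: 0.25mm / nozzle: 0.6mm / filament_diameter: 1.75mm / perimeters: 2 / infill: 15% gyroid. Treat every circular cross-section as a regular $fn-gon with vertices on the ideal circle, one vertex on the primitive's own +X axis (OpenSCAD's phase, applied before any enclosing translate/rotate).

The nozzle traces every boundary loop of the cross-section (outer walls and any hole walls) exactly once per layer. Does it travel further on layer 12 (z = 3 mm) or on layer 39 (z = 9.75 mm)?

layer 12 (z = 3 mm)

Layer 12 (z = 3): the cube is present — its section is the full 26.5×7.5 rectangle (perimeter 68.00 mm); the cylinder at (14, -0.5): section is a regular 12-gon, circumradius r=4 (perimeter = 2·12·4.000·sin(180°/12) = 24.85 mm); After the difference (first − rest): starting from the 26.5×7.5 cube, the r=4 cylinder at (14, -0.5) partially overlaps it — only the 20.07 mm² overlap (of its 48.00 mm²) is removed, clipping the outline — boundary = 71.66 mm; the cylinder at (-2, 11): section is a regular 12-gon, circumradius r=8.5 (perimeter = 2·12·8.500·sin(180°/12) = 52.80 mm); Taking the first minus the rest: starting from the result so far, the r=8.5 cylinder at (-2, 11) partially overlaps it — only the 16.61 mm² overlap (of its 216.75 mm²) is removed, clipping the outline — boundary = 69.14 mm; (rotated 35° about Z; rotation is an isometry so areas/perimeters/island counts are preserved). So its perimeter = 69.14 mm. Layer 39 (z = 9.75): the 26.5×7.5 cube contributes its full rectangle (perimeter 68.00 mm); the cylinder at (14, -0.5) does not reach this height (z outside [0.5, 8]); After the difference (first − rest): none of the subtracted shapes is present at this height, so the 26.5×7.5 cube is unchanged — boundary = 68.00 mm; the r=8.5 cylinder at (-2, 11) contributes a regular 12-gon of circumradius 8.5 (perimeter = 2·12·8.500·sin(180°/12) = 52.80 mm); Subtracting the remaining from the first: starting from the result so far, the r=8.5 cylinder at (-2, 11) partially overlaps it — only the 16.61 mm² overlap (of its 216.75 mm²) is removed, clipping the outline — boundary = 65.48 mm; (whole slice rotated 35° about Z — lengths, areas and connectivity unchanged). So its perimeter = 65.48 mm. Layer 12 is larger (69.14 vs 65.48 mm).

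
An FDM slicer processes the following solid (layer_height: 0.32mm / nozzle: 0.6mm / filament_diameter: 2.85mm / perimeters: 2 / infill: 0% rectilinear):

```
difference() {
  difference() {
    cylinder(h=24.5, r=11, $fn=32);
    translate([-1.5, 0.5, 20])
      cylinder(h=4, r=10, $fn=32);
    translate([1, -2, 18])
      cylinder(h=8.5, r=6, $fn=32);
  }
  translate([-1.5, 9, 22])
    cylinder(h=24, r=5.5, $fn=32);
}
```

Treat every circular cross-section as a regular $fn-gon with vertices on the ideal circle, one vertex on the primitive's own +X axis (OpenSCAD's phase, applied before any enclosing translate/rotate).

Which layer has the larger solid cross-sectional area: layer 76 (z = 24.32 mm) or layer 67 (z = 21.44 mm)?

Layer 76 (z = 24.32): the cylinder: section is a regular 32-gon, circumradius r=11 (area = (32/2)·11.000²·sin(360°/32) = 377.69 mm²); the cylinder at (-1.5, 0.5) is not intersected at this z (z outside [20, 24]); the r=6 cylinder at (1, -2) gives a regular 32-gon of circumradius 6 (constant along its height) (area = (32/2)·6.000²·sin(360°/32) = 112.37 mm²); Taking the first minus the rest: starting from the r=11 cylinder (377.69 mm²), the r=6 cylinder at (1, -2) lies wholly inside it (removes its full 112.37 mm² and its 37.64 mm outline becomes a hole wall) — area = 265.32 mm²; the r=5.5 cylinder at (-1.5, 9) gives a regular 32-gon of circumradius 5.5 (constant along its height) (area = (32/2)·5.500²·sin(360°/32) = 94.42 mm²); After the difference (first − rest): starting from the result so far (265.32 mm²), the r=5.5 cylinder at (-1.5, 9) partially overlaps it — only the 61.92 mm² overlap (of its 94.42 mm²) is removed, clipping the outline — area = 203.40 mm². So its area = 203.40 mm². Layer 67 (z = 21.44): the r=11 cylinder contributes a regular 32-gon of circumradius 11 (area = (32/2)·11.000²·sin(360°/32) = 377.69 mm²); the r=10 cylinder at (-1.5, 0.5) contributes a regular 32-gon of circumradius 10 (area = (32/2)·10.000²·sin(360°/32) = 312.14 mm²); the cylinder at (1, -2): section is a regular 32-gon, circumradius r=6 (area = (32/2)·6.000²·sin(360°/32) = 112.37 mm²); Subtracting the remaining from the first: starting from the r=11 cylinder (377.69 mm²), the r=10 cylinder at (-1.5, 0.5) partially overlaps it — only the 304.99 mm² overlap (of its 312.14 mm²) is removed, clipping the outline; the r=6 cylinder at (1, -2) misses the remaining region (no effect) — area = 72.70 mm²; the cylinder at (-1.5, 9) is absent (z outside [22, 46]); Subtracting the remaining from the first: none of the subtracted shapes is present at this height, so the result so far is unchanged — area = 72.70 mm². So its area = 72.70 mm². Layer 76 is larger (203.40 vs 72.70 mm²).

layer 76 (z = 24.32 mm)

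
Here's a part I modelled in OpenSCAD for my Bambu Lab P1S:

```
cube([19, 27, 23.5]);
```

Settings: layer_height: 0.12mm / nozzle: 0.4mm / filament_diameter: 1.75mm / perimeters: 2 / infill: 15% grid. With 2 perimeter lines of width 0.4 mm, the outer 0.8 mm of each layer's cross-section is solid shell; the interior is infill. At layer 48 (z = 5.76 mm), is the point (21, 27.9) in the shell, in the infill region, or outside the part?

At z = 5.76 mm: the cube is present — its section is the full 19×27 rectangle. Overall, the cross-section is a single solid region. The nearest boundary edge runs (19.00, 0.00)→(19.00, 27.00); distance from the point to it = 2.19 mm. The point is not inside any of the regions above, so it lies outside the cross-section (2.19 mm from the nearest boundary).

outside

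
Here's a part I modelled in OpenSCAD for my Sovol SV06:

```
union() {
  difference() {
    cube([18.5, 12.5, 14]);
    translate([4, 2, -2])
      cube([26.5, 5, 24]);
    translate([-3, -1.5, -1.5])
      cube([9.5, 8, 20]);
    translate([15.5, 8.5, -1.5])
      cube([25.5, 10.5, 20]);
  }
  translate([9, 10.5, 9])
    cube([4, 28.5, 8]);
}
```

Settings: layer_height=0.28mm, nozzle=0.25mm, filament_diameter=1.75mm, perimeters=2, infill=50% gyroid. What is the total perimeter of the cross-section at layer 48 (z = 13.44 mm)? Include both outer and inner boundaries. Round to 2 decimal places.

At z = 13.44 mm: the cube (footprint 18.5×12.5) is included at this height (perimeter 62.00 mm); the 26.5×5 cube at (4, 2) contributes its full rectangle (perimeter 63.00 mm); the cube at (-3, -1.5) (footprint 9.5×8) is included at this height (perimeter 35.00 mm); the cube at (15.5, 8.5) is present — its section is the full 25.5×10.5 rectangle (perimeter 72.00 mm); Subtracting the remaining from the first: starting from the 18.5×12.5 cube, the 26.5×5 cube at (4, 2) partially overlaps it — only the 72.50 mm² overlap (of its 132.50 mm²) is removed, clipping the outline; the 9.5×8 cube at (-3, -1.5) partially overlaps it — only the 31.00 mm² overlap (of its 76.00 mm²) is removed, clipping the outline; the 25.5×10.5 cube at (15.5, 8.5) partially overlaps it — only the 12.00 mm² overlap (of its 267.75 mm²) is removed, clipping the outline — boundary = 77.00 mm; the cube at (9, 10.5) (footprint 4×28.5) is included at this height (perimeter 65.00 mm); Taking the union: the regions partially overlap (shared area 8.00 mm²), so the edge portions inside another operand are dropped and the merged outline is re-measured after clipping — boundary = 130.00 mm. Overall, the cross-section has 2 separate islands. Total boundary length (outer) = 130.00 mm.

130.00 mm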